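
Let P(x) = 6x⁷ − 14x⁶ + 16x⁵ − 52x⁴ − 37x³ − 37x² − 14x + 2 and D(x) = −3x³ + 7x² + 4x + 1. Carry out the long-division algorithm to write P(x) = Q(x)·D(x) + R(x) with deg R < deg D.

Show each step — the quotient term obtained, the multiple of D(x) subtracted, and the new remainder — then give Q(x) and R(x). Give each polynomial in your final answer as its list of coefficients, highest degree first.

Q = [-2, 0, -8, -2, -3]; R = [5]

Step 1: lead(6x⁷ − 14x⁶ + 16x⁵ − 52x⁴ − 37x³ − 37x² − 14x + 2) ÷ lead(D) = 6x⁷ ÷ −3x³ = −2x⁴. Subtract (−2x⁴)·D = 6x⁷ − 14x⁶ − 8x⁵ − 2x⁴. Remainder: 24x⁵ − 50x⁴ − 37x³ − 37x² − 14x + 2.
Step 2: lead(24x⁵ − 50x⁴ − 37x³ − 37x² − 14x + 2) ÷ lead(D) = 24x⁵ ÷ −3x³ = −8x². Subtract (−8x²)·D = 24x⁵ − 56x⁴ − 32x³ − 8x². Remainder: 6x⁴ − 5x³ − 29x² − 14x + 2.
Step 3: lead(6x⁴ − 5x³ − 29x² − 14x + 2) ÷ lead(D) = 6x⁴ ÷ −3x³ = −2x. Subtract (−2x)·D = 6x⁴ − 14x³ − 8x² − 2x. Remainder: 9x³ − 21x² − 12x + 2.
Step 4: lead(9x³ − 21x² − 12x + 2) ÷ lead(D) = 9x³ ÷ −3x³ = −3. Subtract (−3)·D = 9x³ − 21x² − 12x − 3. Remainder: 5.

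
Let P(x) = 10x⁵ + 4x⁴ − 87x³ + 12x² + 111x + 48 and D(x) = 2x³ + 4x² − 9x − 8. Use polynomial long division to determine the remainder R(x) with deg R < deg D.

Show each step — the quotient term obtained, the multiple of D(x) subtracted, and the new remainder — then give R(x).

Step 1: lead(10x⁵ + 4x⁴ − 87x³ + 12x² + 111x + 48) ÷ lead(D) = 10x⁵ ÷ 2x³ = 5x². Subtract (5x²)·D = 10x⁵ + 20x⁴ − 45x³ − 40x². Remainder: −16x⁴ − 42x³ + 52x² + 111x + 48.
Step 2: lead(−16x⁴ − 42x³ + 52x² + 111x + 48) ÷ lead(D) = −16x⁴ ÷ 2x³ = −8x. Subtract (−8x)·D = −16x⁴ − 32x³ + 72x² + 64x. Remainder: −10x³ − 20x² + 47x + 48.
Step 3: lead(−10x³ − 20x² + 47x + 48) ÷ lead(D) = −10x³ ÷ 2x³ = −5. Subtract (−5)·D = −10x³ − 20x² + 45x + 40. Remainder: 2x + 8.

R(x) = 2x + 8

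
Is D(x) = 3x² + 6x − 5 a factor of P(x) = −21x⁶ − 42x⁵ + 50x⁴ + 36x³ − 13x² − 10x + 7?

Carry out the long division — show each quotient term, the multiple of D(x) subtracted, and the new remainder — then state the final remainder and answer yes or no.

Step 1: lead(−21x⁶ − 42x⁵ + 50x⁴ + 36x³ − 13x² − 10x + 7) ÷ lead(D) = −21x⁶ ÷ 3x² = −7x⁴. Subtract (−7x⁴)·D = −21x⁶ − 42x⁵ + 35x⁴. Remainder: 15x⁴ + 36x³ − 13x² − 10x + 7.
Step 2: lead(15x⁴ + 36x³ − 13x² − 10x + 7) ÷ lead(D) = 15x⁴ ÷ 3x² = 5x². Subtract (5x²)·D = 15x⁴ + 30x³ − 25x². Remainder: 6x³ + 12x² − 10x + 7.
Step 3: lead(6x³ + 12x² − 10x + 7) ÷ lead(D) = 6x³ ÷ 3x² = 2x. Subtract (2x)·D = 6x³ + 12x² − 10x. Remainder: 7.

R(x) = 7, so D(x) is not a factor of P(x). no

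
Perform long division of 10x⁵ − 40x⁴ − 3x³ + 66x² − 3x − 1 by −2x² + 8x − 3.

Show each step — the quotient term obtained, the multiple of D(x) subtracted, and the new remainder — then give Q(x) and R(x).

Step 1: lead(10x⁵ − 40x⁴ − 3x³ + 66x² − 3x − 1) ÷ lead(D) = 10x⁵ ÷ −2x² = −5x³. Subtract (−5x³)·D = 10x⁵ − 40x⁴ + 15x³. Remainder: −18x³ + 66x² − 3x − 1.
Step 2: lead(−18x³ + 66x² − 3x − 1) ÷ lead(D) = −18x³ ÷ −2x² = 9x. Subtract (9x)·D = −18x³ + 72x² − 27x. Remainder: −6x² + 24x − 1.
Step 3: lead(−6x² + 24x − 1) ÷ lead(D) = −6x² ÷ −2x² = 3. Subtract (3)·D = −6x² + 24x − 9. Remainder: 8.

Q(x) = −5x³ + 9x + 3; R(x) = 8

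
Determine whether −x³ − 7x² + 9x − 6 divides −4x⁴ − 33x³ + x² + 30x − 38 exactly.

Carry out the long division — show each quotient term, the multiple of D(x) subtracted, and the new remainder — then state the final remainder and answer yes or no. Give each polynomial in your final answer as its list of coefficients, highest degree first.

Step 1: lead(−4x⁴ − 33x³ + x² + 30x − 38) ÷ lead(D) = −4x⁴ ÷ −x³ = 4x. Subtract (4x)·D = −4x⁴ − 28x³ + 36x² − 24x. Remainder: −5x³ − 35x² + 54x − 38.
Step 2: lead(−5x³ − 35x² + 54x − 38) ÷ lead(D) = −5x³ ÷ −x³ = 5. Subtract (5)·D = −5x³ − 35x² + 45x − 30. Remainder: 9x − 8.

R = [9, -8], so D(x) is not a factor of P(x). no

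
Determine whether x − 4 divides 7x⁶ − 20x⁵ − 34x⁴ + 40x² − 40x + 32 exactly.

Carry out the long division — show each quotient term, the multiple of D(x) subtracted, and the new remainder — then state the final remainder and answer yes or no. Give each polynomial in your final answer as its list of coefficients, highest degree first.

R = [0], so D(x) is a factor of P(x). yes

Step 1: lead(7x⁶ − 20x⁵ − 34x⁴ + 40x² − 40x + 32) ÷ lead(D) = 7x⁶ ÷ x = 7x⁵. Subtract (7x⁵)·D = 7x⁶ − 28x⁵. Remainder: 8x⁵ − 34x⁴ + 40x² − 40x + 32.
Step 2: lead(8x⁵ − 34x⁴ + 40x² − 40x + 32) ÷ lead(D) = 8x⁵ ÷ x = 8x⁴. Subtract (8x⁴)·D = 8x⁵ − 32x⁴. Remainder: −2x⁴ + 40x² − 40x + 32.
Step 3: lead(−2x⁴ + 40x² − 40x + 32) ÷ lead(D) = −2x⁴ ÷ x = −2x³. Subtract (−2x³)·D = −2x⁴ + 8x³. Remainder: −8x³ + 40x² − 40x + 32.
Step 4: lead(−8x³ + 40x² − 40x + 32) ÷ lead(D) = −8x³ ÷ x = −8x². Subtract (−8x²)·D = −8x³ + 32x². Remainder: 8x² − 40x + 32.
Step 5: lead(8x² − 40x + 32) ÷ lead(D) = 8x² ÷ x = 8x. Subtract (8x)·D = 8x² − 32x. Remainder: −8x + 32.
Step 6: lead(−8x + 32) ÷ lead(D) = −8x ÷ x = −8. Subtract (−8)·D = −8x + 32. Remainder: 0.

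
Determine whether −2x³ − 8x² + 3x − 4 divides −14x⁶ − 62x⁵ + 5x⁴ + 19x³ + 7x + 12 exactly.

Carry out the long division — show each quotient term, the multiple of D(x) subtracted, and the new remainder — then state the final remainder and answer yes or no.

R(x) = 0, so D(x) is a factor of P(x). yes

Step 1: lead(−14x⁶ − 62x⁵ + 5x⁴ + 19x³ + 7x + 12) ÷ lead(D) = −14x⁶ ÷ −2x³ = 7x³. Subtract (7x³)·D = −14x⁶ − 56x⁵ + 21x⁴ − 28x³. Remainder: −6x⁵ − 16x⁴ + 47x³ + 7x + 12.
Step 2: lead(−6x⁵ − 16x⁴ + 47x³ + 7x + 12) ÷ lead(D) = −6x⁵ ÷ −2x³ = 3x². Subtract (3x²)·D = −6x⁵ − 24x⁴ + 9x³ − 12x². Remainder: 8x⁴ + 38x³ + 12x² + 7x + 12.
Step 3: lead(8x⁴ + 38x³ + 12x² + 7x + 12) ÷ lead(D) = 8x⁴ ÷ −2x³ = −4x. Subtract (−4x)·D = 8x⁴ + 32x³ − 12x² + 16x. Remainder: 6x³ + 24x² − 9x + 12.
Step 4: lead(6x³ + 24x² − 9x + 12) ÷ lead(D) = 6x³ ÷ −2x³ = −3. Subtract (−3)·D = 6x³ + 24x² − 9x + 12. Remainder: 0.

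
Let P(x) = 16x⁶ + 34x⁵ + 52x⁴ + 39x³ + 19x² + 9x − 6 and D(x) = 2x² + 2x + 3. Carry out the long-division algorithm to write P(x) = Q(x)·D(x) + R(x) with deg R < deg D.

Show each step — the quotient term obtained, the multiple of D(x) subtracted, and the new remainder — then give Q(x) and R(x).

Step 1: lead(16x⁶ + 34x⁵ + 52x⁴ + 39x³ + 19x² + 9x − 6) ÷ lead(D) = 16x⁶ ÷ 2x² = 8x⁴. Subtract (8x⁴)·D = 16x⁶ + 16x⁵ + 24x⁴. Remainder: 18x⁵ + 28x⁴ + 39x³ + 19x² + 9x − 6.
Step 2: lead(18x⁵ + 28x⁴ + 39x³ + 19x² + 9x − 6) ÷ lead(D) = 18x⁵ ÷ 2x² = 9x³. Subtract (9x³)·D = 18x⁵ + 18x⁴ + 27x³. Remainder: 10x⁴ + 12x³ + 19x² + 9x − 6.
Step 3: lead(10x⁴ + 12x³ + 19x² + 9x − 6) ÷ lead(D) = 10x⁴ ÷ 2x² = 5x². Subtract (5x²)·D = 10x⁴ + 10x³ + 15x². Remainder: 2x³ + 4x² + 9x − 6.
Step 4: lead(2x³ + 4x² + 9x − 6) ÷ lead(D) = 2x³ ÷ 2x² = x. Subtract (x)·D = 2x³ + 2x² + 3x. Remainder: 2x² + 6x − 6.
Step 5: lead(2x² + 6x − 6) ÷ lead(D) = 2x² ÷ 2x² = 1. Subtract (1)·D = 2x² + 2x + 3. Remainder: 4x − 9.

Q(x) = 8x⁴ + 9x³ + 5x² + x + 1; R(x) = 4x − 9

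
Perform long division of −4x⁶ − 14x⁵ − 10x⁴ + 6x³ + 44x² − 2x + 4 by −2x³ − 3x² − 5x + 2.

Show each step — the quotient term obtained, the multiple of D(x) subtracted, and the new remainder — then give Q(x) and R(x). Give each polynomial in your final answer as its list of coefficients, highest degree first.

Step 1: lead(−4x⁶ − 14x⁵ − 10x⁴ + 6x³ + 44x² − 2x + 4) ÷ lead(D) = −4x⁶ ÷ −2x³ = 2x³. Subtract (2x³)·D = −4x⁶ − 6x⁵ − 10x⁴ + 4x³. Remainder: −8x⁵ + 2x³ + 44x² − 2x + 4.
Step 2: lead(−8x⁵ + 2x³ + 44x² − 2x + 4) ÷ lead(D) = −8x⁵ ÷ −2x³ = 4x². Subtract (4x²)·D = −8x⁵ − 12x⁴ − 20x³ + 8x². Remainder: 12x⁴ + 22x³ + 36x² − 2x + 4.
Step 3: lead(12x⁴ + 22x³ + 36x² − 2x + 4) ÷ lead(D) = 12x⁴ ÷ −2x³ = −6x. Subtract (−6x)·D = 12x⁴ + 18x³ + 30x² − 12x. Remainder: 4x³ + 6x² + 10x + 4.
Step 4: lead(4x³ + 6x² + 10x + 4) ÷ lead(D) = 4x³ ÷ −2x³ = −2. Subtract (−2)·D = 4x³ + 6x² + 10x − 4. Remainder: 8.

Q = [2, 4, -6, -2]; R = [8]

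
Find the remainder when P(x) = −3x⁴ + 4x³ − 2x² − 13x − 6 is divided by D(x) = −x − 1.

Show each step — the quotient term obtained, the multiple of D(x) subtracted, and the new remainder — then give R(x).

Step 1: lead(−3x⁴ + 4x³ − 2x² − 13x − 6) ÷ lead(D) = −3x⁴ ÷ −x = 3x³. Subtract (3x³)·D = −3x⁴ − 3x³. Remainder: 7x³ − 2x² − 13x − 6.
Step 2: lead(7x³ − 2x² − 13x − 6) ÷ lead(D) = 7x³ ÷ −x = −7x². Subtract (−7x²)·D = 7x³ + 7x². Remainder: −9x² − 13x − 6.
Step 3: lead(−9x² − 13x − 6) ÷ lead(D) = −9x² ÷ −x = 9x. Subtract (9x)·D = −9x² − 9x. Remainder: −4x − 6.
Step 4: lead(−4x − 6) ÷ lead(D) = −4x ÷ −x = 4. Subtract (4)·D = −4x − 4. Remainder: −2.

R(x) = −2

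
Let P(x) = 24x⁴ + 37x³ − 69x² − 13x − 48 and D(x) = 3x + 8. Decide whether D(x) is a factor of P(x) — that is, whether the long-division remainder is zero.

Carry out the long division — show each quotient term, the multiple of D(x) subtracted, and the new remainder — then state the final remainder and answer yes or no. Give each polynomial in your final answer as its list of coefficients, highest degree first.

R = [8], so D(x) is not a factor of P(x). no

Step 1: lead(24x⁴ + 37x³ − 69x² − 13x − 48) ÷ lead(D) = 24x⁴ ÷ 3x = 8x³. Subtract (8x³)·D = 24x⁴ + 64x³. Remainder: −27x³ − 69x² − 13x − 48.
Step 2: lead(−27x³ − 69x² − 13x − 48) ÷ lead(D) = −27x³ ÷ 3x = −9x². Subtract (−9x²)·D = −27x³ − 72x². Remainder: 3x² − 13x − 48.
Step 3: lead(3x² − 13x − 48) ÷ lead(D) = 3x² ÷ 3x = x. Subtract (x)·D = 3x² + 8x. Remainder: −21x − 48.
Step 4: lead(−21x − 48) ÷ lead(D) = −21x ÷ 3x = −7. Subtract (−7)·D = −21x − 56. Remainder: 8.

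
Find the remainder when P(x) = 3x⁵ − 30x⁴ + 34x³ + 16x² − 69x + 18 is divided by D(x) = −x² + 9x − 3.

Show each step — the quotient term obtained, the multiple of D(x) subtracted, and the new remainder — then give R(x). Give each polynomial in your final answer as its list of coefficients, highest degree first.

Step 1: lead(3x⁵ − 30x⁴ + 34x³ + 16x² − 69x + 18) ÷ lead(D) = 3x⁵ ÷ −x² = −3x³. Subtract (−3x³)·D = 3x⁵ − 27x⁴ + 9x³. Remainder: −3x⁴ + 25x³ + 16x² − 69x + 18.
Step 2: lead(−3x⁴ + 25x³ + 16x² − 69x + 18) ÷ lead(D) = −3x⁴ ÷ −x² = 3x². Subtract (3x²)·D = −3x⁴ + 27x³ − 9x². Remainder: −2x³ + 25x² − 69x + 18.
Step 3: lead(−2x³ + 25x² − 69x + 18) ÷ lead(D) = −2x³ ÷ −x² = 2x. Subtract (2x)·D = −2x³ + 18x² − 6x. Remainder: 7x² − 63x + 18.
Step 4: lead(7x² − 63x + 18) ÷ lead(D) = 7x² ÷ −x² = −7. Subtract (−7)·D = 7x² − 63x + 21. Remainder: −3.

R = [-3]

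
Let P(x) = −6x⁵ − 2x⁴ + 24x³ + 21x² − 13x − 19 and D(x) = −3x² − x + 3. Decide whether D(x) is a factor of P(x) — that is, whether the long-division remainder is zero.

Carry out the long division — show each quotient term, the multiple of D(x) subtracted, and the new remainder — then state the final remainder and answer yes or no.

R(x) = −4, so D(x) is not a factor of P(x). no

Step 1: lead(−6x⁵ − 2x⁴ + 24x³ + 21x² − 13x − 19) ÷ lead(D) = −6x⁵ ÷ −3x² = 2x³. Subtract (2x³)·D = −6x⁵ − 2x⁴ + 6x³. Remainder: 18x³ + 21x² − 13x − 19.
Step 2: lead(18x³ + 21x² − 13x − 19) ÷ lead(D) = 18x³ ÷ −3x² = −6x. Subtract (−6x)·D = 18x³ + 6x² − 18x. Remainder: 15x² + 5x − 19.
Step 3: lead(15x² + 5x − 19) ÷ lead(D) = 15x² ÷ −3x² = −5. Subtract (−5)·D = 15x² + 5x − 15. Remainder: −4.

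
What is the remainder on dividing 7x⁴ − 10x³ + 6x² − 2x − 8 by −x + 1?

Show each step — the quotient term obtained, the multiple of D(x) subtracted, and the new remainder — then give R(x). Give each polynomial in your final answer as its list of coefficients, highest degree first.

Step 1: lead(7x⁴ − 10x³ + 6x² − 2x − 8) ÷ lead(D) = 7x⁴ ÷ −x = −7x³. Subtract (−7x³)·D = 7x⁴ − 7x³. Remainder: −3x³ + 6x² − 2x − 8.
Step 2: lead(−3x³ + 6x² − 2x − 8) ÷ lead(D) = −3x³ ÷ −x = 3x². Subtract (3x²)·D = −3x³ + 3x². Remainder: 3x² − 2x − 8.
Step 3: lead(3x² − 2x − 8) ÷ lead(D) = 3x² ÷ −x = −3x. Subtract (−3x)·D = 3x² − 3x. Remainder: x − 8.
Step 4: lead(x − 8) ÷ lead(D) = x ÷ −x = −1. Subtract (−1)·D = x − 1. Remainder: −7.

R = [-7]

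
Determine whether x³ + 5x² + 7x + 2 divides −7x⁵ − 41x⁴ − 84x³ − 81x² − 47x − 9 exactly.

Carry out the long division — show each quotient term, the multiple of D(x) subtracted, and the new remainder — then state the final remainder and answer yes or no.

Step 1: lead(−7x⁵ − 41x⁴ − 84x³ − 81x² − 47x − 9) ÷ lead(D) = −7x⁵ ÷ x³ = −7x². Subtract (−7x²)·D = −7x⁵ − 35x⁴ − 49x³ − 14x². Remainder: −6x⁴ − 35x³ − 67x² − 47x − 9.
Step 2: lead(−6x⁴ − 35x³ − 67x² − 47x − 9) ÷ lead(D) = −6x⁴ ÷ x³ = −6x. Subtract (−6x)·D = −6x⁴ − 30x³ − 42x² − 12x. Remainder: −5x³ − 25x² − 35x − 9.
Step 3: lead(−5x³ − 25x² − 35x − 9) ÷ lead(D) = −5x³ ÷ x³ = −5. Subtract (−5)·D = −5x³ − 25x² − 35x − 10. Remainder: 1.

R(x) = 1, so D(x) is not a factor of P(x). no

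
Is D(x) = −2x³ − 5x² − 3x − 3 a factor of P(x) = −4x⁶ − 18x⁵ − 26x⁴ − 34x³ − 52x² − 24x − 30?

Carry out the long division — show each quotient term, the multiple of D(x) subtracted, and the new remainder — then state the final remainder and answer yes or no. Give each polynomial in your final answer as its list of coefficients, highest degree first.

R = [-6], so D(x) is not a factor of P(x). no

Step 1: lead(−4x⁶ − 18x⁵ − 26x⁴ − 34x³ − 52x² − 24x − 30) ÷ lead(D) = −4x⁶ ÷ −2x³ = 2x³. Subtract (2x³)·D = −4x⁶ − 10x⁵ − 6x⁴ − 6x³. Remainder: −8x⁵ − 20x⁴ − 28x³ − 52x² − 24x − 30.
Step 2: lead(−8x⁵ − 20x⁴ − 28x³ − 52x² − 24x − 30) ÷ lead(D) = −8x⁵ ÷ −2x³ = 4x². Subtract (4x²)·D = −8x⁵ − 20x⁴ − 12x³ − 12x². Remainder: −16x³ − 40x² − 24x − 30.
Step 3: lead(−16x³ − 40x² − 24x − 30) ÷ lead(D) = −16x³ ÷ −2x³ = 8. Subtract (8)·D = −16x³ − 40x² − 24x − 24. Remainder: −6.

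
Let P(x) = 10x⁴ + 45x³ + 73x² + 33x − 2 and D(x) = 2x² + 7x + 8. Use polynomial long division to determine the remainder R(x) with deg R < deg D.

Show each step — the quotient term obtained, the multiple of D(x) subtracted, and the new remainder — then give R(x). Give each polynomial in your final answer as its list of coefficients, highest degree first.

R = [6]

Step 1: lead(10x⁴ + 45x³ + 73x² + 33x − 2) ÷ lead(D) = 10x⁴ ÷ 2x² = 5x². Subtract (5x²)·D = 10x⁴ + 35x³ + 40x². Remainder: 10x³ + 33x² + 33x − 2.
Step 2: lead(10x³ + 33x² + 33x − 2) ÷ lead(D) = 10x³ ÷ 2x² = 5x. Subtract (5x)·D = 10x³ + 35x² + 40x. Remainder: −2x² − 7x − 2.
Step 3: lead(−2x² − 7x − 2) ÷ lead(D) = −2x² ÷ 2x² = −1. Subtract (−1)·D = −2x² − 7x − 8. Remainder: 6.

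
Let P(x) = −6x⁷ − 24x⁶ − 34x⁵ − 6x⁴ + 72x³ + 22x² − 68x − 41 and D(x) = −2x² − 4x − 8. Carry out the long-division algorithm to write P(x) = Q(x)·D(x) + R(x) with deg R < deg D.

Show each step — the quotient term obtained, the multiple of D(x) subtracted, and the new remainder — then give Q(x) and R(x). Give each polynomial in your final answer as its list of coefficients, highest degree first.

Q = [3, 6, -7, -7, 6, 5]; R = [-1]

Step 1: lead(−6x⁷ − 24x⁶ − 34x⁵ − 6x⁴ + 72x³ + 22x² − 68x − 41) ÷ lead(D) = −6x⁷ ÷ −2x² = 3x⁵. Subtract (3x⁵)·D = −6x⁷ − 12x⁶ − 24x⁵. Remainder: −12x⁶ − 10x⁵ − 6x⁴ + 72x³ + 22x² − 68x − 41.
Step 2: lead(−12x⁶ − 10x⁵ − 6x⁴ + 72x³ + 22x² − 68x − 41) ÷ lead(D) = −12x⁶ ÷ −2x² = 6x⁴. Subtract (6x⁴)·D = −12x⁶ − 24x⁵ − 48x⁴. Remainder: 14x⁵ + 42x⁴ + 72x³ + 22x² − 68x − 41.
Step 3: lead(14x⁵ + 42x⁴ + 72x³ + 22x² − 68x − 41) ÷ lead(D) = 14x⁵ ÷ −2x² = −7x³. Subtract (−7x³)·D = 14x⁵ + 28x⁴ + 56x³. Remainder: 14x⁴ + 16x³ + 22x² − 68x − 41.
Step 4: lead(14x⁴ + 16x³ + 22x² − 68x − 41) ÷ lead(D) = 14x⁴ ÷ −2x² = −7x². Subtract (−7x²)·D = 14x⁴ + 28x³ + 56x². Remainder: −12x³ − 34x² − 68x − 41.
Step 5: lead(−12x³ − 34x² − 68x − 41) ÷ lead(D) = −12x³ ÷ −2x² = 6x. Subtract (6x)·D = −12x³ − 24x² − 48x. Remainder: −10x² − 20x − 41.
Step 6: lead(−10x² − 20x − 41) ÷ lead(D) = −10x² ÷ −2x² = 5. Subtract (5)·D = −10x² − 20x − 40. Remainder: −1.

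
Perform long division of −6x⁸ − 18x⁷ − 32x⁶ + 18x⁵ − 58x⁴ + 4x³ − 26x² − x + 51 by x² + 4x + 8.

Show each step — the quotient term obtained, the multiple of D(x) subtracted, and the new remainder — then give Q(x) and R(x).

Q(x) = −6x⁶ + 6x⁵ − 8x⁴ + 2x³ − 2x² − 4x + 6; R(x) = 7x + 3

Step 1: lead(−6x⁸ − 18x⁷ − 32x⁶ + 18x⁵ − 58x⁴ + 4x³ − 26x² − x + 51) ÷ lead(D) = −6x⁸ ÷ x² = −6x⁶. Subtract (−6x⁶)·D = −6x⁸ − 24x⁷ − 48x⁶. Remainder: 6x⁷ + 16x⁶ + 18x⁵ − 58x⁴ + 4x³ − 26x² − x + 51.
Step 2: lead(6x⁷ + 16x⁶ + 18x⁵ − 58x⁴ + 4x³ − 26x² − x + 51) ÷ lead(D) = 6x⁷ ÷ x² = 6x⁵. Subtract (6x⁵)·D = 6x⁷ + 24x⁶ + 48x⁵. Remainder: −8x⁶ − 30x⁵ − 58x⁴ + 4x³ − 26x² − x + 51.
Step 3: lead(−8x⁶ − 30x⁵ − 58x⁴ + 4x³ − 26x² − x + 51) ÷ lead(D) = −8x⁶ ÷ x² = −8x⁴. Subtract (−8x⁴)·D = −8x⁶ − 32x⁵ − 64x⁴. Remainder: 2x⁵ + 6x⁴ + 4x³ − 26x² − x + 51.
Step 4: lead(2x⁵ + 6x⁴ + 4x³ − 26x² − x + 51) ÷ lead(D) = 2x⁵ ÷ x² = 2x³. Subtract (2x³)·D = 2x⁵ + 8x⁴ + 16x³. Remainder: −2x⁴ − 12x³ − 26x² − x + 51.
Step 5: lead(−2x⁴ − 12x³ − 26x² − x + 51) ÷ lead(D) = −2x⁴ ÷ x² = −2x². Subtract (−2x²)·D = −2x⁴ − 8x³ − 16x². Remainder: −4x³ − 10x² − x + 51.
Step 6: lead(−4x³ − 10x² − x + 51) ÷ lead(D) = −4x³ ÷ x² = −4x. Subtract (−4x)·D = −4x³ − 16x² − 32x. Remainder: 6x² + 31x + 51.
Step 7: lead(6x² + 31x + 51) ÷ lead(D) = 6x² ÷ x² = 6. Subtract (6)·D = 6x² + 24x + 48. Remainder: 7x + 3.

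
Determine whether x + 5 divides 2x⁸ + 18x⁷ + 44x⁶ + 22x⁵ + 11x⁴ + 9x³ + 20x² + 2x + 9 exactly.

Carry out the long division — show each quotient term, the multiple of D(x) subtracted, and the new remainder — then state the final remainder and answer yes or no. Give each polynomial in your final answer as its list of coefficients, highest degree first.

R = [-1], so D(x) is not a factor of P(x). no

Step 1: lead(2x⁸ + 18x⁷ + 44x⁶ + 22x⁵ + 11x⁴ + 9x³ + 20x² + 2x + 9) ÷ lead(D) = 2x⁸ ÷ x = 2x⁷. Subtract (2x⁷)·D = 2x⁸ + 10x⁷. Remainder: 8x⁷ + 44x⁶ + 22x⁵ + 11x⁴ + 9x³ + 20x² + 2x + 9.
Step 2: lead(8x⁷ + 44x⁶ + 22x⁵ + 11x⁴ + 9x³ + 20x² + 2x + 9) ÷ lead(D) = 8x⁷ ÷ x = 8x⁶. Subtract (8x⁶)·D = 8x⁷ + 40x⁶. Remainder: 4x⁶ + 22x⁵ + 11x⁴ + 9x³ + 20x² + 2x + 9.
Step 3: lead(4x⁶ + 22x⁵ + 11x⁴ + 9x³ + 20x² + 2x + 9) ÷ lead(D) = 4x⁶ ÷ x = 4x⁵. Subtract (4x⁵)·D = 4x⁶ + 20x⁵. Remainder: 2x⁵ + 11x⁴ + 9x³ + 20x² + 2x + 9.
Step 4: lead(2x⁵ + 11x⁴ + 9x³ + 20x² + 2x + 9) ÷ lead(D) = 2x⁵ ÷ x = 2x⁴. Subtract (2x⁴)·D = 2x⁵ + 10x⁴. Remainder: x⁴ + 9x³ + 20x² + 2x + 9.
Step 5: lead(x⁴ + 9x³ + 20x² + 2x + 9) ÷ lead(D) = x⁴ ÷ x = x³. Subtract (x³)·D = x⁴ + 5x³. Remainder: 4x³ + 20x² + 2x + 9.
Step 6: lead(4x³ + 20x² + 2x + 9) ÷ lead(D) = 4x³ ÷ x = 4x². Subtract (4x²)·D = 4x³ + 20x². Remainder: 2x + 9.
Step 7: lead(2x + 9) ÷ lead(D) = 2x ÷ x = 2. Subtract (2)·D = 2x + 10. Remainder: −1.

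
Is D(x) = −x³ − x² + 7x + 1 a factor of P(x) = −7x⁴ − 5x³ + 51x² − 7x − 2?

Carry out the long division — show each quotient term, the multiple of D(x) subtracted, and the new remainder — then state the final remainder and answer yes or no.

Step 1: lead(−7x⁴ − 5x³ + 51x² − 7x − 2) ÷ lead(D) = −7x⁴ ÷ −x³ = 7x. Subtract (7x)·D = −7x⁴ − 7x³ + 49x² + 7x. Remainder: 2x³ + 2x² − 14x − 2.
Step 2: lead(2x³ + 2x² − 14x − 2) ÷ lead(D) = 2x³ ÷ −x³ = −2. Subtract (−2)·D = 2x³ + 2x² − 14x − 2. Remainder: 0.

R(x) = 0, so D(x) is a factor of P(x). yes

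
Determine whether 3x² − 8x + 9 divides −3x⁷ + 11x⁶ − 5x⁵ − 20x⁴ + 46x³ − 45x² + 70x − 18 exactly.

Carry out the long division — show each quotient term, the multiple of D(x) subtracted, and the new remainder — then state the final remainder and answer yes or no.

R(x) = 0, so D(x) is a factor of P(x). yes

Step 1: lead(−3x⁷ + 11x⁶ − 5x⁵ − 20x⁴ + 46x³ − 45x² + 70x − 18) ÷ lead(D) = −3x⁷ ÷ 3x² = −x⁵. Subtract (−x⁵)·D = −3x⁷ + 8x⁶ − 9x⁵. Remainder: 3x⁶ + 4x⁵ − 20x⁴ + 46x³ − 45x² + 70x − 18.
Step 2: lead(3x⁶ + 4x⁵ − 20x⁴ + 46x³ − 45x² + 70x − 18) ÷ lead(D) = 3x⁶ ÷ 3x² = x⁴. Subtract (x⁴)·D = 3x⁶ − 8x⁵ + 9x⁴. Remainder: 12x⁵ − 29x⁴ + 46x³ − 45x² + 70x − 18.
Step 3: lead(12x⁵ − 29x⁴ + 46x³ − 45x² + 70x − 18) ÷ lead(D) = 12x⁵ ÷ 3x² = 4x³. Subtract (4x³)·D = 12x⁵ − 32x⁴ + 36x³. Remainder: 3x⁴ + 10x³ − 45x² + 70x − 18.
Step 4: lead(3x⁴ + 10x³ − 45x² + 70x − 18) ÷ lead(D) = 3x⁴ ÷ 3x² = x². Subtract (x²)·D = 3x⁴ − 8x³ + 9x². Remainder: 18x³ − 54x² + 70x − 18.
Step 5: lead(18x³ − 54x² + 70x − 18) ÷ lead(D) = 18x³ ÷ 3x² = 6x. Subtract (6x)·D = 18x³ − 48x² + 54x. Remainder: −6x² + 16x − 18.
Step 6: lead(−6x² + 16x − 18) ÷ lead(D) = −6x² ÷ 3x² = −2. Subtract (−2)·D = −6x² + 16x − 18. Remainder: 0.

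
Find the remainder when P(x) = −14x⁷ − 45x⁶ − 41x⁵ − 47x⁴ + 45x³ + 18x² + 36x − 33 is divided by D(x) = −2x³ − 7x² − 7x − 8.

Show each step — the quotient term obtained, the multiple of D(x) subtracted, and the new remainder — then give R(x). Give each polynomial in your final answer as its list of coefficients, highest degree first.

R = [7, -7, -9]

Step 1: lead(−14x⁷ − 45x⁶ − 41x⁵ − 47x⁴ + 45x³ + 18x² + 36x − 33) ÷ lead(D) = −14x⁷ ÷ −2x³ = 7x⁴. Subtract (7x⁴)·D = −14x⁷ − 49x⁶ − 49x⁵ − 56x⁴. Remainder: 4x⁶ + 8x⁵ + 9x⁴ + 45x³ + 18x² + 36x − 33.
Step 2: lead(4x⁶ + 8x⁵ + 9x⁴ + 45x³ + 18x² + 36x − 33) ÷ lead(D) = 4x⁶ ÷ −2x³ = −2x³. Subtract (−2x³)·D = 4x⁶ + 14x⁵ + 14x⁴ + 16x³. Remainder: −6x⁵ − 5x⁴ + 29x³ + 18x² + 36x − 33.
Step 3: lead(−6x⁵ − 5x⁴ + 29x³ + 18x² + 36x − 33) ÷ lead(D) = −6x⁵ ÷ −2x³ = 3x². Subtract (3x²)·D = −6x⁵ − 21x⁴ − 21x³ − 24x². Remainder: 16x⁴ + 50x³ + 42x² + 36x − 33.
Step 4: lead(16x⁴ + 50x³ + 42x² + 36x − 33) ÷ lead(D) = 16x⁴ ÷ −2x³ = −8x. Subtract (−8x)·D = 16x⁴ + 56x³ + 56x² + 64x. Remainder: −6x³ − 14x² − 28x − 33.
Step 5: lead(−6x³ − 14x² − 28x − 33) ÷ lead(D) = −6x³ ÷ −2x³ = 3. Subtract (3)·D = −6x³ − 21x² − 21x − 24. Remainder: 7x² − 7x − 9.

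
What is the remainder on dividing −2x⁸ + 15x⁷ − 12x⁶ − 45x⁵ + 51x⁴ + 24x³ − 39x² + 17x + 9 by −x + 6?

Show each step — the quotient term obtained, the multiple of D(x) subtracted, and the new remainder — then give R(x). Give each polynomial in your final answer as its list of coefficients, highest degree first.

R = [3]

Step 1: lead(−2x⁸ + 15x⁷ − 12x⁶ − 45x⁵ + 51x⁴ + 24x³ − 39x² + 17x + 9) ÷ lead(D) = −2x⁸ ÷ −x = 2x⁷. Subtract (2x⁷)·D = −2x⁸ + 12x⁷. Remainder: 3x⁷ − 12x⁶ − 45x⁵ + 51x⁴ + 24x³ − 39x² + 17x + 9.
Step 2: lead(3x⁷ − 12x⁶ − 45x⁵ + 51x⁴ + 24x³ − 39x² + 17x + 9) ÷ lead(D) = 3x⁷ ÷ −x = −3x⁶. Subtract (−3x⁶)·D = 3x⁷ − 18x⁶. Remainder: 6x⁶ − 45x⁵ + 51x⁴ + 24x³ − 39x² + 17x + 9.
Step 3: lead(6x⁶ − 45x⁵ + 51x⁴ + 24x³ − 39x² + 17x + 9) ÷ lead(D) = 6x⁶ ÷ −x = −6x⁵. Subtract (−6x⁵)·D = 6x⁶ − 36x⁵. Remainder: −9x⁵ + 51x⁴ + 24x³ − 39x² + 17x + 9.
Step 4: lead(−9x⁵ + 51x⁴ + 24x³ − 39x² + 17x + 9) ÷ lead(D) = −9x⁵ ÷ −x = 9x⁴. Subtract (9x⁴)·D = −9x⁵ + 54x⁴. Remainder: −3x⁴ + 24x³ − 39x² + 17x + 9.
Step 5: lead(−3x⁴ + 24x³ − 39x² + 17x + 9) ÷ lead(D) = −3x⁴ ÷ −x = 3x³. Subtract (3x³)·D = −3x⁴ + 18x³. Remainder: 6x³ − 39x² + 17x + 9.
Step 6: lead(6x³ − 39x² + 17x + 9) ÷ lead(D) = 6x³ ÷ −x = −6x². Subtract (−6x²)·D = 6x³ − 36x². Remainder: −3x² + 17x + 9.
Step 7: lead(−3x² + 17x + 9) ÷ lead(D) = −3x² ÷ −x = 3x. Subtract (3x)·D = −3x² + 18x. Remainder: −x + 9.
Step 8: lead(−x + 9) ÷ lead(D) = −x ÷ −x = 1. Subtract (1)·D = −x + 6. Remainder: 3.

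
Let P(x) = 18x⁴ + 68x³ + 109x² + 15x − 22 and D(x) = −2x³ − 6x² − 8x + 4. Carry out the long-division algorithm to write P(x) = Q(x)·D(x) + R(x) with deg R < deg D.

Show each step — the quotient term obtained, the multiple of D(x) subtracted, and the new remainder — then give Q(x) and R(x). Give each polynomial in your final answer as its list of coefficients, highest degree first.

Step 1: lead(18x⁴ + 68x³ + 109x² + 15x − 22) ÷ lead(D) = 18x⁴ ÷ −2x³ = −9x. Subtract (−9x)·D = 18x⁴ + 54x³ + 72x² − 36x. Remainder: 14x³ + 37x² + 51x − 22.
Step 2: lead(14x³ + 37x² + 51x − 22) ÷ lead(D) = 14x³ ÷ −2x³ = −7. Subtract (−7)·D = 14x³ + 42x² + 56x − 28. Remainder: −5x² − 5x + 6.

Q = [-9, -7]; R = [-5, -5, 6]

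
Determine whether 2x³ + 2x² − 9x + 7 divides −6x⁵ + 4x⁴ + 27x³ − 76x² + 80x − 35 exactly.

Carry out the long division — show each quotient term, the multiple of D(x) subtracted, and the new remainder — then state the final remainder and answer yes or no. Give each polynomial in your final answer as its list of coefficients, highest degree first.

R = [0], so D(x) is a factor of P(x). yes

Step 1: lead(−6x⁵ + 4x⁴ + 27x³ − 76x² + 80x − 35) ÷ lead(D) = −6x⁵ ÷ 2x³ = −3x². Subtract (−3x²)·D = −6x⁵ − 6x⁴ + 27x³ − 21x². Remainder: 10x⁴ − 55x² + 80x − 35.
Step 2: lead(10x⁴ − 55x² + 80x − 35) ÷ lead(D) = 10x⁴ ÷ 2x³ = 5x. Subtract (5x)·D = 10x⁴ + 10x³ − 45x² + 35x. Remainder: −10x³ − 10x² + 45x − 35.
Step 3: lead(−10x³ − 10x² + 45x − 35) ÷ lead(D) = −10x³ ÷ 2x³ = −5. Subtract (−5)·D = −10x³ − 10x² + 45x − 35. Remainder: 0.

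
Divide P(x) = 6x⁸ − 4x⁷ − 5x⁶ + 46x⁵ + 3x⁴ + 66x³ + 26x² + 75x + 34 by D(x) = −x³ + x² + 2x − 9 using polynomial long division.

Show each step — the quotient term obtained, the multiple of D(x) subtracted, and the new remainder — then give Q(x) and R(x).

Step 1: lead(6x⁸ − 4x⁷ − 5x⁶ + 46x⁵ + 3x⁴ + 66x³ + 26x² + 75x + 34) ÷ lead(D) = 6x⁸ ÷ −x³ = −6x⁵. Subtract (−6x⁵)·D = 6x⁸ − 6x⁷ − 12x⁶ + 54x⁵. Remainder: 2x⁷ + 7x⁶ − 8x⁵ + 3x⁴ + 66x³ + 26x² + 75x + 34.
Step 2: lead(2x⁷ + 7x⁶ − 8x⁵ + 3x⁴ + 66x³ + 26x² + 75x + 34) ÷ lead(D) = 2x⁷ ÷ −x³ = −2x⁴. Subtract (−2x⁴)·D = 2x⁷ − 2x⁶ − 4x⁵ + 18x⁴. Remainder: 9x⁶ − 4x⁵ − 15x⁴ + 66x³ + 26x² + 75x + 34.
Step 3: lead(9x⁶ − 4x⁵ − 15x⁴ + 66x³ + 26x² + 75x + 34) ÷ lead(D) = 9x⁶ ÷ −x³ = −9x³. Subtract (−9x³)·D = 9x⁶ − 9x⁵ − 18x⁴ + 81x³. Remainder: 5x⁵ + 3x⁴ − 15x³ + 26x² + 75x + 34.
Step 4: lead(5x⁵ + 3x⁴ − 15x³ + 26x² + 75x + 34) ÷ lead(D) = 5x⁵ ÷ −x³ = −5x². Subtract (−5x²)·D = 5x⁵ − 5x⁴ − 10x³ + 45x². Remainder: 8x⁴ − 5x³ − 19x² + 75x + 34.
Step 5: lead(8x⁴ − 5x³ − 19x² + 75x + 34) ÷ lead(D) = 8x⁴ ÷ −x³ = −8x. Subtract (−8x)·D = 8x⁴ − 8x³ − 16x² + 72x. Remainder: 3x³ − 3x² + 3x + 34.
Step 6: lead(3x³ − 3x² + 3x + 34) ÷ lead(D) = 3x³ ÷ −x³ = −3. Subtract (−3)·D = 3x³ − 3x² − 6x + 27. Remainder: 9x + 7.

Q(x) = −6x⁵ − 2x⁴ − 9x³ − 5x² − 8x − 3; R(x) = 9x + 7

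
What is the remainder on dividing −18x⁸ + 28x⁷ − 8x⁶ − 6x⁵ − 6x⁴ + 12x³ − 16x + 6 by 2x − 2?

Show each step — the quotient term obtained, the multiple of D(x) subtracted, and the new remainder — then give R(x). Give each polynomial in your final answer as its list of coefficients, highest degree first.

Step 1: lead(−18x⁸ + 28x⁷ − 8x⁶ − 6x⁵ − 6x⁴ + 12x³ − 16x + 6) ÷ lead(D) = −18x⁸ ÷ 2x = −9x⁷. Subtract (−9x⁷)·D = −18x⁸ + 18x⁷. Remainder: 10x⁷ − 8x⁶ − 6x⁵ − 6x⁴ + 12x³ − 16x + 6.
Step 2: lead(10x⁷ − 8x⁶ − 6x⁵ − 6x⁴ + 12x³ − 16x + 6) ÷ lead(D) = 10x⁷ ÷ 2x = 5x⁶. Subtract (5x⁶)·D = 10x⁷ − 10x⁶. Remainder: 2x⁶ − 6x⁵ − 6x⁴ + 12x³ − 16x + 6.
Step 3: lead(2x⁶ − 6x⁵ − 6x⁴ + 12x³ − 16x + 6) ÷ lead(D) = 2x⁶ ÷ 2x = x⁵. Subtract (x⁵)·D = 2x⁶ − 2x⁵. Remainder: −4x⁵ − 6x⁴ + 12x³ − 16x + 6.
Step 4: lead(−4x⁵ − 6x⁴ + 12x³ − 16x + 6) ÷ lead(D) = −4x⁵ ÷ 2x = −2x⁴. Subtract (−2x⁴)·D = −4x⁵ + 4x⁴. Remainder: −10x⁴ + 12x³ − 16x + 6.
Step 5: lead(−10x⁴ + 12x³ − 16x + 6) ÷ lead(D) = −10x⁴ ÷ 2x = −5x³. Subtract (−5x³)·D = −10x⁴ + 10x³. Remainder: 2x³ − 16x + 6.
Step 6: lead(2x³ − 16x + 6) ÷ lead(D) = 2x³ ÷ 2x = x². Subtract (x²)·D = 2x³ − 2x². Remainder: 2x² − 16x + 6.
Step 7: lead(2x² − 16x + 6) ÷ lead(D) = 2x² ÷ 2x = x. Subtract (x)·D = 2x² − 2x. Remainder: −14x + 6.
Step 8: lead(−14x + 6) ÷ lead(D) = −14x ÷ 2x = −7. Subtract (−7)·D = −14x + 14. Remainder: −8.

R = [-8]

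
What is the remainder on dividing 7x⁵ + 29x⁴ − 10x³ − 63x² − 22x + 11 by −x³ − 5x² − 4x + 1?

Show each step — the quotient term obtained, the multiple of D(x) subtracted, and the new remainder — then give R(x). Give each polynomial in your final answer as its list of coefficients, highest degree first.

Step 1: lead(7x⁵ + 29x⁴ − 10x³ − 63x² − 22x + 11) ÷ lead(D) = 7x⁵ ÷ −x³ = −7x². Subtract (−7x²)·D = 7x⁵ + 35x⁴ + 28x³ − 7x². Remainder: −6x⁴ − 38x³ − 56x² − 22x + 11.
Step 2: lead(−6x⁴ − 38x³ − 56x² − 22x + 11) ÷ lead(D) = −6x⁴ ÷ −x³ = 6x. Subtract (6x)·D = −6x⁴ − 30x³ − 24x² + 6x. Remainder: −8x³ − 32x² − 28x + 11.
Step 3: lead(−8x³ − 32x² − 28x + 11) ÷ lead(D) = −8x³ ÷ −x³ = 8. Subtract (8)·D = −8x³ − 40x² − 32x + 8. Remainder: 8x² + 4x + 3.

R = [8, 4, 3]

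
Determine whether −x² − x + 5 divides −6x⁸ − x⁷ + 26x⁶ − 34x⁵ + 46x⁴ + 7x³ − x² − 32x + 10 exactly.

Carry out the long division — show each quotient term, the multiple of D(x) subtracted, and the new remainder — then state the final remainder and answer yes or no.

R(x) = 0, so D(x) is a factor of P(x). yes

Step 1: lead(−6x⁸ − x⁷ + 26x⁶ − 34x⁵ + 46x⁴ + 7x³ − x² − 32x + 10) ÷ lead(D) = −6x⁸ ÷ −x² = 6x⁶. Subtract (6x⁶)·D = −6x⁸ − 6x⁷ + 30x⁶. Remainder: 5x⁷ − 4x⁶ − 34x⁵ + 46x⁴ + 7x³ − x² − 32x + 10.
Step 2: lead(5x⁷ − 4x⁶ − 34x⁵ + 46x⁴ + 7x³ − x² − 32x + 10) ÷ lead(D) = 5x⁷ ÷ −x² = −5x⁵. Subtract (−5x⁵)·D = 5x⁷ + 5x⁶ − 25x⁵. Remainder: −9x⁶ − 9x⁵ + 46x⁴ + 7x³ − x² − 32x + 10.
Step 3: lead(−9x⁶ − 9x⁵ + 46x⁴ + 7x³ − x² − 32x + 10) ÷ lead(D) = −9x⁶ ÷ −x² = 9x⁴. Subtract (9x⁴)·D = −9x⁶ − 9x⁵ + 45x⁴. Remainder: x⁴ + 7x³ − x² − 32x + 10.
Step 4: lead(x⁴ + 7x³ − x² − 32x + 10) ÷ lead(D) = x⁴ ÷ −x² = −x². Subtract (−x²)·D = x⁴ + x³ − 5x². Remainder: 6x³ + 4x² − 32x + 10.
Step 5: lead(6x³ + 4x² − 32x + 10) ÷ lead(D) = 6x³ ÷ −x² = −6x. Subtract (−6x)·D = 6x³ + 6x² − 30x. Remainder: −2x² − 2x + 10.
Step 6: lead(−2x² − 2x + 10) ÷ lead(D) = −2x² ÷ −x² = 2. Subtract (2)·D = −2x² − 2x + 10. Remainder: 0.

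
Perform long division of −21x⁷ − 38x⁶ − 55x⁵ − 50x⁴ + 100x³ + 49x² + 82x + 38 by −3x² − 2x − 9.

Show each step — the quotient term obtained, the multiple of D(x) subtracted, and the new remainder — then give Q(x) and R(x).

Q(x) = 7x⁵ + 8x⁴ − 8x³ − 2x² − 8x − 5; R(x) = −7

Step 1: lead(−21x⁷ − 38x⁶ − 55x⁵ − 50x⁴ + 100x³ + 49x² + 82x + 38) ÷ lead(D) = −21x⁷ ÷ −3x² = 7x⁵. Subtract (7x⁵)·D = −21x⁷ − 14x⁶ − 63x⁵. Remainder: −24x⁶ + 8x⁵ − 50x⁴ + 100x³ + 49x² + 82x + 38.
Step 2: lead(−24x⁶ + 8x⁵ − 50x⁴ + 100x³ + 49x² + 82x + 38) ÷ lead(D) = −24x⁶ ÷ −3x² = 8x⁴. Subtract (8x⁴)·D = −24x⁶ − 16x⁵ − 72x⁴. Remainder: 24x⁵ + 22x⁴ + 100x³ + 49x² + 82x + 38.
Step 3: lead(24x⁵ + 22x⁴ + 100x³ + 49x² + 82x + 38) ÷ lead(D) = 24x⁵ ÷ −3x² = −8x³. Subtract (−8x³)·D = 24x⁵ + 16x⁴ + 72x³. Remainder: 6x⁴ + 28x³ + 49x² + 82x + 38.
Step 4: lead(6x⁴ + 28x³ + 49x² + 82x + 38) ÷ lead(D) = 6x⁴ ÷ −3x² = −2x². Subtract (−2x²)·D = 6x⁴ + 4x³ + 18x². Remainder: 24x³ + 31x² + 82x + 38.
Step 5: lead(24x³ + 31x² + 82x + 38) ÷ lead(D) = 24x³ ÷ −3x² = −8x. Subtract (−8x)·D = 24x³ + 16x² + 72x. Remainder: 15x² + 10x + 38.
Step 6: lead(15x² + 10x + 38) ÷ lead(D) = 15x² ÷ −3x² = −5. Subtract (−5)·D = 15x² + 10x + 45. Remainder: −7.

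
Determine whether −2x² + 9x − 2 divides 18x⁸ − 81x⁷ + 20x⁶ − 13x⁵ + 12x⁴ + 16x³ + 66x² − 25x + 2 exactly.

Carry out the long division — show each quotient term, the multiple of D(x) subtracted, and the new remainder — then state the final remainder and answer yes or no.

Step 1: lead(18x⁸ − 81x⁷ + 20x⁶ − 13x⁵ + 12x⁴ + 16x³ + 66x² − 25x + 2) ÷ lead(D) = 18x⁸ ÷ −2x² = −9x⁶. Subtract (−9x⁶)·D = 18x⁸ − 81x⁷ + 18x⁶. Remainder: 2x⁶ − 13x⁵ + 12x⁴ + 16x³ + 66x² − 25x + 2.
Step 2: lead(2x⁶ − 13x⁵ + 12x⁴ + 16x³ + 66x² − 25x + 2) ÷ lead(D) = 2x⁶ ÷ −2x² = −x⁴. Subtract (−x⁴)·D = 2x⁶ − 9x⁵ + 2x⁴. Remainder: −4x⁵ + 10x⁴ + 16x³ + 66x² − 25x + 2.
Step 3: lead(−4x⁵ + 10x⁴ + 16x³ + 66x² − 25x + 2) ÷ lead(D) = −4x⁵ ÷ −2x² = 2x³. Subtract (2x³)·D = −4x⁵ + 18x⁴ − 4x³. Remainder: −8x⁴ + 20x³ + 66x² − 25x + 2.
Step 4: lead(−8x⁴ + 20x³ + 66x² − 25x + 2) ÷ lead(D) = −8x⁴ ÷ −2x² = 4x². Subtract (4x²)·D = −8x⁴ + 36x³ − 8x². Remainder: −16x³ + 74x² − 25x + 2.
Step 5: lead(−16x³ + 74x² − 25x + 2) ÷ lead(D) = −16x³ ÷ −2x² = 8x. Subtract (8x)·D = −16x³ + 72x² − 16x. Remainder: 2x² − 9x + 2.
Step 6: lead(2x² − 9x + 2) ÷ lead(D) = 2x² ÷ −2x² = −1. Subtract (−1)·D = 2x² − 9x + 2. Remainder: 0.

R(x) = 0, so D(x) is a factor of P(x). yes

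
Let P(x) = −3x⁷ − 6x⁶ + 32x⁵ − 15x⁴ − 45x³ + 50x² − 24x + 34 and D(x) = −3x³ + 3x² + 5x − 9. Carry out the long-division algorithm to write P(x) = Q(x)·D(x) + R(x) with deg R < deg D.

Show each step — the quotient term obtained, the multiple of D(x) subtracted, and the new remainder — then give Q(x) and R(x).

Q(x) = x⁴ + 3x³ − 6x² + x − 3; R(x) = 7

Step 1: lead(−3x⁷ − 6x⁶ + 32x⁵ − 15x⁴ − 45x³ + 50x² − 24x + 34) ÷ lead(D) = −3x⁷ ÷ −3x³ = x⁴. Subtract (x⁴)·D = −3x⁷ + 3x⁶ + 5x⁵ − 9x⁴. Remainder: −9x⁶ + 27x⁵ − 6x⁴ − 45x³ + 50x² − 24x + 34.
Step 2: lead(−9x⁶ + 27x⁵ − 6x⁴ − 45x³ + 50x² − 24x + 34) ÷ lead(D) = −9x⁶ ÷ −3x³ = 3x³. Subtract (3x³)·D = −9x⁶ + 9x⁵ + 15x⁴ − 27x³. Remainder: 18x⁵ − 21x⁴ − 18x³ + 50x² − 24x + 34.
Step 3: lead(18x⁵ − 21x⁴ − 18x³ + 50x² − 24x + 34) ÷ lead(D) = 18x⁵ ÷ −3x³ = −6x². Subtract (−6x²)·D = 18x⁵ − 18x⁴ − 30x³ + 54x². Remainder: −3x⁴ + 12x³ − 4x² − 24x + 34.
Step 4: lead(−3x⁴ + 12x³ − 4x² − 24x + 34) ÷ lead(D) = −3x⁴ ÷ −3x³ = x. Subtract (x)·D = −3x⁴ + 3x³ + 5x² − 9x. Remainder: 9x³ − 9x² − 15x + 34.
Step 5: lead(9x³ − 9x² − 15x + 34) ÷ lead(D) = 9x³ ÷ −3x³ = −3. Subtract (−3)·D = 9x³ − 9x² − 15x + 27. Remainder: 7.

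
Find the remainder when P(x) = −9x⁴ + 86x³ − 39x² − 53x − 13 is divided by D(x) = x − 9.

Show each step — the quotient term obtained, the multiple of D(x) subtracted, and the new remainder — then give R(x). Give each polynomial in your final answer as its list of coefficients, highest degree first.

R = [-4]

Step 1: lead(−9x⁴ + 86x³ − 39x² − 53x − 13) ÷ lead(D) = −9x⁴ ÷ x = −9x³. Subtract (−9x³)·D = −9x⁴ + 81x³. Remainder: 5x³ − 39x² − 53x − 13.
Step 2: lead(5x³ − 39x² − 53x − 13) ÷ lead(D) = 5x³ ÷ x = 5x². Subtract (5x²)·D = 5x³ − 45x². Remainder: 6x² − 53x − 13.
Step 3: lead(6x² − 53x − 13) ÷ lead(D) = 6x² ÷ x = 6x. Subtract (6x)·D = 6x² − 54x. Remainder: x − 13.
Step 4: lead(x − 13) ÷ lead(D) = x ÷ x = 1. Subtract (1)·D = x − 9. Remainder: −4.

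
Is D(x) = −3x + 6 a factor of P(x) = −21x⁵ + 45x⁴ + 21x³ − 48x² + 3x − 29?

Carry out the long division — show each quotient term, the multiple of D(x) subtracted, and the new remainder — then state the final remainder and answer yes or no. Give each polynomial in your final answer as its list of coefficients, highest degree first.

R = [1], so D(x) is not a factor of P(x). no

Step 1: lead(−21x⁵ + 45x⁴ + 21x³ − 48x² + 3x − 29) ÷ lead(D) = −21x⁵ ÷ −3x = 7x⁴. Subtract (7x⁴)·D = −21x⁵ + 42x⁴. Remainder: 3x⁴ + 21x³ − 48x² + 3x − 29.
Step 2: lead(3x⁴ + 21x³ − 48x² + 3x − 29) ÷ lead(D) = 3x⁴ ÷ −3x = −x³. Subtract (−x³)·D = 3x⁴ − 6x³. Remainder: 27x³ − 48x² + 3x − 29.
Step 3: lead(27x³ − 48x² + 3x − 29) ÷ lead(D) = 27x³ ÷ −3x = −9x². Subtract (−9x²)·D = 27x³ − 54x². Remainder: 6x² + 3x − 29.
Step 4: lead(6x² + 3x − 29) ÷ lead(D) = 6x² ÷ −3x = −2x. Subtract (−2x)·D = 6x² − 12x. Remainder: 15x − 29.
Step 5: lead(15x − 29) ÷ lead(D) = 15x ÷ −3x = −5. Subtract (−5)·D = 15x − 30. Remainder: 1.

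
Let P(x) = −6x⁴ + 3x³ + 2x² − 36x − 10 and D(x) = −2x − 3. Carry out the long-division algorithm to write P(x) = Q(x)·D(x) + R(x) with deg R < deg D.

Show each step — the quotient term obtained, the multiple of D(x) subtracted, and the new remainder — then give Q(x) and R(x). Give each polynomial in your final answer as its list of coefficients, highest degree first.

Q = [3, -6, 8, 6]; R = [8]

Step 1: lead(−6x⁴ + 3x³ + 2x² − 36x − 10) ÷ lead(D) = −6x⁴ ÷ −2x = 3x³. Subtract (3x³)·D = −6x⁴ − 9x³. Remainder: 12x³ + 2x² − 36x − 10.
Step 2: lead(12x³ + 2x² − 36x − 10) ÷ lead(D) = 12x³ ÷ −2x = −6x². Subtract (−6x²)·D = 12x³ + 18x². Remainder: −16x² − 36x − 10.
Step 3: lead(−16x² − 36x − 10) ÷ lead(D) = −16x² ÷ −2x = 8x. Subtract (8x)·D = −16x² − 24x. Remainder: −12x − 10.
Step 4: lead(−12x − 10) ÷ lead(D) = −12x ÷ −2x = 6. Subtract (6)·D = −12x − 18. Remainder: 8.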